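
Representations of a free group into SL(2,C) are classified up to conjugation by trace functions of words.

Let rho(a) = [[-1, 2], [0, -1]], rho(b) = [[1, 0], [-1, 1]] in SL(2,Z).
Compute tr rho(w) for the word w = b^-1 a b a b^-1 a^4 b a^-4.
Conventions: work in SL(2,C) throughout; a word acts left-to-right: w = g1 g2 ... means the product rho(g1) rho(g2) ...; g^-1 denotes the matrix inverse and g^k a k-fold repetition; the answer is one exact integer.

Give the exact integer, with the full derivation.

rho(b^-1) = [[1, 0], [1, 1]]
... * rho(a) = [[-1, 2], [0, -1]]  ->  [[-1, 2], [-1, 1]]
... * rho(b) = [[1, 0], [-1, 1]]  ->  [[-3, 2], [-2, 1]]
... * rho(a) = [[-1, 2], [0, -1]]  ->  [[3, -8], [2, -5]]
... * rho(b^-1) = [[1, 0], [1, 1]]  ->  [[-5, -8], [-3, -5]]
... * rho(a) = [[-1, 2], [0, -1]]  ->  [[5, -2], [3, -1]]
... * rho(a) = [[-1, 2], [0, -1]]  ->  [[-5, 12], [-3, 7]]
... * rho(a) = [[-1, 2], [0, -1]]  ->  [[5, -22], [3, -13]]
... * rho(a) = [[-1, 2], [0, -1]]  ->  [[-5, 32], [-3, 19]]
... * rho(b) = [[1, 0], [-1, 1]]  ->  [[-37, 32], [-22, 19]]
... * rho(a^-1) = [[-1, -2], [0, -1]]  ->  [[37, 42], [22, 25]]
... * rho(a^-1) = [[-1, -2], [0, -1]]  ->  [[-37, -116], [-22, -69]]
... * rho(a^-1) = [[-1, -2], [0, -1]]  ->  [[37, 190], [22, 113]]
... * rho(a^-1) = [[-1, -2], [0, -1]]  ->  [[-37, -264], [-22, -157]]
tr = -37 + -157 = -194

-194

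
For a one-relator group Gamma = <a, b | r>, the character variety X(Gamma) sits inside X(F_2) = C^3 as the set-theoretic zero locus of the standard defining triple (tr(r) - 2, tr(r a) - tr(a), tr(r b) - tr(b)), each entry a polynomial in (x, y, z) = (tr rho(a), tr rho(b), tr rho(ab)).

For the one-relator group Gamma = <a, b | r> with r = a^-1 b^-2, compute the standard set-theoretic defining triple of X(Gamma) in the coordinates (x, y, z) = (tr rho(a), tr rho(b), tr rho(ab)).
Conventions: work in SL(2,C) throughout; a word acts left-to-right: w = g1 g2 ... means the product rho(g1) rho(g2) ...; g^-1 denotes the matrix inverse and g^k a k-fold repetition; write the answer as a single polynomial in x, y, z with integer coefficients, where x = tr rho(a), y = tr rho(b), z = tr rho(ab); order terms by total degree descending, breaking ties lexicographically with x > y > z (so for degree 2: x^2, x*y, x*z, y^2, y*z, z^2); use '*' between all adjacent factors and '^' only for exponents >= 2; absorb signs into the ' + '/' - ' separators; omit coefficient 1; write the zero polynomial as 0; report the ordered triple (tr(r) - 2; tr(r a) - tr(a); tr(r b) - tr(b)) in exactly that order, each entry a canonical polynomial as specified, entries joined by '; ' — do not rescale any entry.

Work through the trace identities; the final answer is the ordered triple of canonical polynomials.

y*z - x - 2; y^2 - x - 2; -y + z

next, tr(b^-1) = tr(b) = y
tr(b^-1 a) = tr(a)*tr(b) - tr(a b) = x*y - z
and tr(a^-1 b^-1) = tr(b^-1)*tr(a) - tr(b^-1 a) = z
tr(a^-1 b^-2) = tr(a^-1 b^-1)*tr(b) - tr(a^-1) = y*z - x
tr(b^-2) = tr(b^-1)*tr(b) - tr(1)  (eliminate b^-1) = y^2 - 2
assemble the triple (tr(r) - 2; tr(r a) - x; tr(r b) - y)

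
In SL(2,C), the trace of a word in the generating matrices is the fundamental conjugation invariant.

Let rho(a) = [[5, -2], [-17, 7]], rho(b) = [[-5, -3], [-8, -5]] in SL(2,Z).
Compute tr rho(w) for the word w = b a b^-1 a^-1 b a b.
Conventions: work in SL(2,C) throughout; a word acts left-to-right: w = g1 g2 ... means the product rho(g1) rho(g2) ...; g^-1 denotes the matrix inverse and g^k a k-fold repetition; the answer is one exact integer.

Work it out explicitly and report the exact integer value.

rho(b) = [[-5, -3], [-8, -5]]
... * rho(a) = [[5, -2], [-17, 7]]  ->  [[26, -11], [45, -19]]
... * rho(b^-1) = [[-5, 3], [8, -5]]  ->  [[-218, 133], [-377, 230]]
... * rho(a^-1) = [[7, 2], [17, 5]]  ->  [[735, 229], [1271, 396]]
... * rho(b) = [[-5, -3], [-8, -5]]  ->  [[-5507, -3350], [-9523, -5793]]
... * rho(a) = [[5, -2], [-17, 7]]  ->  [[29415, -12436], [50866, -21505]]
... * rho(b) = [[-5, -3], [-8, -5]]  ->  [[-47587, -26065], [-82290, -45073]]
tr = -47587 + -45073 = -92660

-92660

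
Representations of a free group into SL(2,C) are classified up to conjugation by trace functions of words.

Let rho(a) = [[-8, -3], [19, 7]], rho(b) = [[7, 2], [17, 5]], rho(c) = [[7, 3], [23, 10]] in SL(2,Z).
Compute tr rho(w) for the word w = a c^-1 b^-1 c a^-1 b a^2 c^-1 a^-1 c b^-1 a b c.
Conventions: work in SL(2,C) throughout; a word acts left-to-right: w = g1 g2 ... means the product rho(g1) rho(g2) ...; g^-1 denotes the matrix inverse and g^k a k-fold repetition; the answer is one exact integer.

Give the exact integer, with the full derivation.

-977238574

rho(a) = [[-8, -3], [19, 7]]
... * rho(c^-1) = [[10, -3], [-23, 7]]  ->  [[-11, 3], [29, -8]]
... * rho(b^-1) = [[5, -2], [-17, 7]]  ->  [[-106, 43], [281, -114]]
... * rho(c) = [[7, 3], [23, 10]]  ->  [[247, 112], [-655, -297]]
... * rho(a^-1) = [[7, 3], [-19, -8]]  ->  [[-399, -155], [1058, 411]]
... * rho(b) = [[7, 2], [17, 5]]  ->  [[-5428, -1573], [14393, 4171]]
... * rho(a) = [[-8, -3], [19, 7]]  ->  [[13537, 5273], [-35895, -13982]]
... * rho(a) = [[-8, -3], [19, 7]]  ->  [[-8109, -3700], [21502, 9811]]
... * rho(c^-1) = [[10, -3], [-23, 7]]  ->  [[4010, -1573], [-10633, 4171]]
... * rho(a^-1) = [[7, 3], [-19, -8]]  ->  [[57957, 24614], [-153680, -65267]]
... * rho(c) = [[7, 3], [23, 10]]  ->  [[971821, 420011], [-2576901, -1113710]]
... * rho(b^-1) = [[5, -2], [-17, 7]]  ->  [[-2281082, 996435], [6048565, -2642168]]
... * rho(a) = [[-8, -3], [19, 7]]  ->  [[37180921, 13818291], [-98589712, -36640871]]
... * rho(b) = [[7, 2], [17, 5]]  ->  [[495177394, 143453297], [-1313022791, -380383779]]
... * rho(c) = [[7, 3], [23, 10]]  ->  [[6765667589, 2920065152], [-17939986454, -7742906163]]
tr = 6765667589 + -7742906163 = -977238574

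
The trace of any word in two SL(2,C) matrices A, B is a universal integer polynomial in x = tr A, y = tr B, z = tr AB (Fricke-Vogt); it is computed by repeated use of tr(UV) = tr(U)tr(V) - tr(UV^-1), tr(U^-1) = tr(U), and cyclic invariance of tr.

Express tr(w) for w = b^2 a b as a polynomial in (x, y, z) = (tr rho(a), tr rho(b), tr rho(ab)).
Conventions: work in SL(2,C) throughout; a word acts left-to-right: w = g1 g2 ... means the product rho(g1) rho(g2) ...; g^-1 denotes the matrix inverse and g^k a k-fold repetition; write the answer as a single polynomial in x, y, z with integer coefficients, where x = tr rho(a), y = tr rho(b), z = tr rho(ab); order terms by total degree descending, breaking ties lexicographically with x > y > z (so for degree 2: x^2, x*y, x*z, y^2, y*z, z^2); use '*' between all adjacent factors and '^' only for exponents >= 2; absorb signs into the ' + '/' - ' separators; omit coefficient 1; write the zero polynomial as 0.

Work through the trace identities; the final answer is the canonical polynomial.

y^2*z - x*y - z

tr(b a b) = tr(b)*tr(a b) - tr(a)  (reduce the b square) = y*z - x
and tr(b^2 a b) = tr(b)*tr(b a b) - tr(b a)  (reduce the b square) = y^2*z - x*y - z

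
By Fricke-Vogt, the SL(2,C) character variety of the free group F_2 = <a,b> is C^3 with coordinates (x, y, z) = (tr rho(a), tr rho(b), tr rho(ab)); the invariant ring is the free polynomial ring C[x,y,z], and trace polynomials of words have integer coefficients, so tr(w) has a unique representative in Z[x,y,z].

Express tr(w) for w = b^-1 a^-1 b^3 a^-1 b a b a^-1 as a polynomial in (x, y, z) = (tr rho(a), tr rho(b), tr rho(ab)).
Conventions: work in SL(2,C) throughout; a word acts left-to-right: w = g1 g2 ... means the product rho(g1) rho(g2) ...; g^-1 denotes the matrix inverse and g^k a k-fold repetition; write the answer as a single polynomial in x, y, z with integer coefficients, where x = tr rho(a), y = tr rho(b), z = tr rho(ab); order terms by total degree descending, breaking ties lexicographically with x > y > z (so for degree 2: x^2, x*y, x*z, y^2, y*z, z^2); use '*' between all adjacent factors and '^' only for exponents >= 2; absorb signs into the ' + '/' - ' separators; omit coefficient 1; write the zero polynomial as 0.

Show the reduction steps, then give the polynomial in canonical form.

tr(a b^2) = tr(b) * tr(a b) - tr(a)   [square of b] = y*z - x
tr(b^2 a b) = tr(b) * tr(a b^2) - tr(a b)   [square of b] = y^2*z - x*y - z
next, tr(a b^4) = tr(b) * tr(b^2 a b) - tr(b^2 a)   [square of b] = y^3*z - x*y^2 - 2*y*z + x
next, tr(b^4 a b) = tr(b) * tr(a b^4) - tr(a b^3)   [square of b] = y^4*z - x*y^3 - 3*y^2*z + 2*x*y + z
tr(a b a b) = tr(a b) * tr(a b) - tr(1)   [split at a repeated a] = z^2 - 2
tr(a b a) = tr(a) * tr(b a) - tr(b)   [square of a] = x*z - y
tr(b a b a b) = tr(b) * tr(a b a b) - tr(a b a)   [square of b] = y*z^2 - x*z - y
next, tr(b^2 a b a b) = tr(b) * tr(b a b a b) - tr(b a b a)   [square of b] = y^2*z^2 - x*y*z - y^2 - z^2 + 2
tr(b^4 a b a) = tr(b) * tr(b^2 a b a b) - tr(b^2 a b a)   [square of b] = y^3*z^2 - x*y^2*z - y^3 - 2*y*z^2 + x*z + 3*y
and tr(b^4 a b a^-1) = tr(b^4 a b) * tr(a) - tr(b^4 a b a)   [inverse elimination on a] = x*y^4*z - x^2*y^3 - y^3*z^2 - 2*x*y^2*z + 2*x^2*y + y^3 + 2*y*z^2 - 3*y
and tr(a^-1 b^4 a b a^-1) = tr(b^4 a b a^-1) * tr(a) - tr(b^4 a b)   [inverse elimination on a] = x^2*y^4*z - x^3*y^3 - x*y^3*z^2 - 2*x^2*y^2*z - y^4*z + 2*x^3*y + 2*x*y^3 + 2*x*y*z^2 + 3*y^2*z - 5*x*y - z
next, tr(b^4 a b^2) = tr(b) * tr(b^4 a b) - tr(b^4 a)   [square of b] = y^5*z - x*y^4 - 4*y^3*z + 3*x*y^2 + 3*y*z - x
next, tr(b^2) = tr(b) * tr(b) - tr(1)   [square of b] = y^2 - 2
and tr(a^2 b^2) = tr(a) * tr(b^2 a) - tr(b^2)   [square of a] = x*y*z - x^2 - y^2 + 2
next, tr(a b^3 a) = tr(b) * tr(a^2 b^2) - tr(a^2 b)   [square of b] = x*y^2*z - x^2*y - y^3 - x*z + 3*y
and tr(b a b^2 a b^2) = tr(b) * tr(a b^3 a b) - tr(a b^3 a)   [square of b] = y^3*z^2 - 2*x*y^2*z + x^2*y - y*z^2 + x*z - y
tr(b a b^2 a b) = tr(b) * tr(a b^2 a b) - tr(a b^2 a)   [square of b] = y^2*z^2 - 2*x*y*z + x^2 - 2
next, tr(b^4 a b^2 a) = tr(b) * tr(b a b^2 a b^2) - tr(b a b^2 a b)   [square of b] = y^4*z^2 - 2*x*y^3*z + x^2*y^2 - 2*y^2*z^2 + 3*x*y*z - x^2 - y^2 + 2
and tr(b a^-1 b^4 a b) = tr(b^4 a b^2) * tr(a) - tr(b^4 a b^2 a)   [inverse elimination on a] = x*y^5*z - x^2*y^4 - y^4*z^2 - 2*x*y^3*z + 2*x^2*y^2 + 2*y^2*z^2 + y^2 - 2
next, tr(b^4 a b a b) = tr(b) * tr(b^3 a b a b) - tr(b^3 a b a)   [square of b] = y^4*z^2 - x*y^3*z - y^4 - 3*y^2*z^2 + 2*x*y*z + 4*y^2 + z^2 - 2
next, tr(a b a b a b) = tr(a b) * tr(a b a b) - tr(a^-1 b^-1)   [split at a repeated a] = z^3 - 3*z
tr(a b a b a) = tr(a) * tr(b a b a) - tr(b a b)   [square of a] = x*z^2 - y*z - x
tr(b a b a b a b) = tr(b) * tr(a b a b a b) - tr(a b a b a)   [square of b] = y*z^3 - x*z^2 - 2*y*z + x
and tr(a b a b a b^3) = tr(b) * tr(b a b a b a b) - tr(b a b a b a)   [square of b] = y^2*z^3 - x*y*z^2 - 2*y^2*z - z^3 + x*y + 3*z
next, tr(b^4 a b a b a) = tr(b) * tr(a b a b a b^3) - tr(a b a b a b^2)   [square of b] = y^3*z^3 - x*y^2*z^2 - 2*y^3*z - 2*y*z^3 + x*y^2 + x*z^2 + 5*y*z - x
tr(b a^-1 b^4 a b a) = tr(b^4 a b a b) * tr(a) - tr(b^4 a b a b a)   [inverse elimination on a] = x*y^4*z^2 - x^2*y^3*z - y^3*z^3 - x*y^4 - 2*x*y^2*z^2 + 2*x^2*y*z + 2*y^3*z + 2*y*z^3 + 3*x*y^2 - 5*y*z - x
tr(a^-1 b^4 a b a^-1 b) = tr(b a^-1 b^4 a b) * tr(a) - tr(b a^-1 b^4 a b a)   [inverse elimination on a] = x^2*y^5*z - x^3*y^4 - 2*x*y^4*z^2 - x^2*y^3*z + y^3*z^3 + 2*x^3*y^2 + x*y^4 + 4*x*y^2*z^2 - 2*x^2*y*z - 2*y^3*z - 2*y*z^3 - 2*x*y^2 + 5*y*z - x
next, tr(b a b a^-1 b^-1 a^-1 b^3) = tr(a^-1 b^4 a b a^-1) * tr(b) - tr(a^-1 b^4 a b a^-1 b)   [inverse elimination on b] = x*y^4*z^2 - x^2*y^3*z - y^5*z - y^3*z^3 + x*y^4 - 2*x*y^2*z^2 + 2*x^2*y*z + 5*y^3*z + 2*y*z^3 - 3*x*y^2 - 6*y*z + x
tr(b^2 a b a b a^-1) = tr(b^2 a b a b) * tr(a) - tr(b^2 a b a b a)   [inverse elimination on a] = x*y^2*z^2 - x^2*y*z - y*z^3 - x*y^2 + 2*y*z + x
and tr(a b^2 a b a) = tr(a) * tr(b^2 a b a) - tr(b^2 a b)   [square of a] = x*y*z^2 - x^2*z - y^2*z + z
next, tr(a b a b^2 a b^2) = tr(b) * tr(a b^2 a b a b) - tr(a b^2 a b a)   [square of b] = y^2*z^3 - 2*x*y*z^2 + x^2*z - y^2*z + x*y - z
tr(b a b^3 a b a b) = tr(b) * tr(a b a b^2 a b^2) - tr(a b a b^2 a b)   [square of b] = y^3*z^3 - 2*x*y^2*z^2 + x^2*y*z - y^3*z - y*z^3 + x*y^2 + x*z^2 + y*z - x
and tr(a b a b a b a b) = tr(b a b a b a) * tr(b a) - tr(a b a b)   [split at a repeated b] = z^4 - 4*z^2 + 2
tr(a b a b a b a) = tr(a) * tr(b a b a b a) - tr(b a b a b)   [square of a] = x*z^3 - y*z^2 - 2*x*z + y
next, tr(b a b a b a b a b) = tr(b) * tr(a b a b a b a b) - tr(a b a b a b a)   [square of b] = y*z^4 - x*z^3 - 3*y*z^2 + 2*x*z + y
and tr(b a b^3 a b a b a) = tr(b) * tr(b a b a b a b a b) - tr(b a b a b a b a)   [square of b] = y^2*z^4 - x*y*z^3 - 3*y^2*z^2 - z^4 + 2*x*y*z + y^2 + 4*z^2 - 2
tr(a b^3 a b a b a^-1 b) = tr(b a b^3 a b a b) * tr(a) - tr(b a b^3 a b a b a)   [inverse elimination on a] = x*y^3*z^3 - 2*x^2*y^2*z^2 - y^2*z^4 + x^3*y*z - x*y^3*z + x^2*y^2 + x^2*z^2 + 3*y^2*z^2 + z^4 - x*y*z - x^2 - y^2 - 4*z^2 + 2
and tr(b^3 a b a b a^-1 b^-1 a) = tr(a b^3 a b a b a^-1) * tr(b) - tr(a b^3 a b a b a^-1 b)   [inverse elimination on b] = -x*y^3*z^3 + 2*x^2*y^2*z^2 + y^4*z^2 + y^2*z^4 - x^3*y*z - x^2*y^2 - x^2*z^2 - y^4 - 5*y^2*z^2 - z^4 + 2*x*y*z + x^2 + 4*y^2 + 4*z^2 - 2
tr(b a b a^-1 b^-1 a^-1 b^3 a) = tr(b^3 a b a b a^-1 b^-1) * tr(a) - tr(b^3 a b a b a^-1 b^-1 a)   [inverse elimination on a] = x*y^3*z^3 - x^2*y^2*z^2 - y^4*z^2 - y^2*z^4 - x*y*z^3 + x^2*z^2 + y^4 + 5*y^2*z^2 + z^4 - 4*y^2 - 4*z^2 + 2
tr(b^-1 a^-1 b^3 a^-1 b a b a^-1) = tr(b a b a^-1 b^-1 a^-1 b^3) * tr(a) - tr(b a b a^-1 b^-1 a^-1 b^3 a)   [inverse elimination on a] = x^2*y^4*z^2 - x^3*y^3*z - x*y^5*z - 2*x*y^3*z^3 + x^2*y^4 - x^2*y^2*z^2 + y^4*z^2 + y^2*z^4 + 2*x^3*y*z + 5*x*y^3*z + 3*x*y*z^3 - 3*x^2*y^2 - x^2*z^2 - y^4 - 5*y^2*z^2 - z^4 - 6*x*y*z + x^2 + 4*y^2 + 4*z^2 - 2

x^2*y^4*z^2 - x^3*y^3*z - x*y^5*z - 2*x*y^3*z^3 + x^2*y^4 - x^2*y^2*z^2 + y^4*z^2 + y^2*z^4 + 2*x^3*y*z + 5*x*y^3*z + 3*x*y*z^3 - 3*x^2*y^2 - x^2*z^2 - y^4 - 5*y^2*z^2 - z^4 - 6*x*y*z + x^2 + 4*y^2 + 4*z^2 - 2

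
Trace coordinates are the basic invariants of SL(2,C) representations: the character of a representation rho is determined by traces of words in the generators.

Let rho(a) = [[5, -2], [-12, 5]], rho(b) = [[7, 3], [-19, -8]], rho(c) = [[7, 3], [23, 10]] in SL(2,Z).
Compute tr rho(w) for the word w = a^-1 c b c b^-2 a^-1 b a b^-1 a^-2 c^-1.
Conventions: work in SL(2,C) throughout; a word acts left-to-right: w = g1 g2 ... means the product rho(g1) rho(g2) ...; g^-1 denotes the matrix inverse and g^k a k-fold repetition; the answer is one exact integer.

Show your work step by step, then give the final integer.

3555318

rho(a^-1) = [[5, 2], [12, 5]]
... * rho(c) = [[7, 3], [23, 10]]  ->  [[81, 35], [199, 86]]
... * rho(b) = [[7, 3], [-19, -8]]  ->  [[-98, -37], [-241, -91]]
... * rho(c) = [[7, 3], [23, 10]]  ->  [[-1537, -664], [-3780, -1633]]
... * rho(b^-1) = [[-8, -3], [19, 7]]  ->  [[-320, -37], [-787, -91]]
... * rho(b^-1) = [[-8, -3], [19, 7]]  ->  [[1857, 701], [4567, 1724]]
... * rho(a^-1) = [[5, 2], [12, 5]]  ->  [[17697, 7219], [43523, 17754]]
... * rho(b) = [[7, 3], [-19, -8]]  ->  [[-13282, -4661], [-32665, -11463]]
... * rho(a) = [[5, -2], [-12, 5]]  ->  [[-10478, 3259], [-25769, 8015]]
... * rho(b^-1) = [[-8, -3], [19, 7]]  ->  [[145745, 54247], [358437, 133412]]
... * rho(a^-1) = [[5, 2], [12, 5]]  ->  [[1379689, 562725], [3393129, 1383934]]
... * rho(a^-1) = [[5, 2], [12, 5]]  ->  [[13651145, 5573003], [33572853, 13705928]]
... * rho(c^-1) = [[10, -3], [-23, 7]]  ->  [[8332381, -1942414], [20492186, -4777063]]
tr = 8332381 + -4777063 = 3555318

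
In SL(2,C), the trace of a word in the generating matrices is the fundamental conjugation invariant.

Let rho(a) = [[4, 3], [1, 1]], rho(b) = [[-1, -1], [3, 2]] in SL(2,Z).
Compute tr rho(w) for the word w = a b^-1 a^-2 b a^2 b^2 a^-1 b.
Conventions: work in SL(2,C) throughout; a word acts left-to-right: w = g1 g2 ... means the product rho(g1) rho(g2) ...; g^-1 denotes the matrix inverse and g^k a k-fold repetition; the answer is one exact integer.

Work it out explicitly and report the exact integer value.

-21030

rho(a) = [[4, 3], [1, 1]]
... * rho(b^-1) = [[2, 1], [-3, -1]]  ->  [[-1, 1], [-1, 0]]
... * rho(a^-1) = [[1, -3], [-1, 4]]  ->  [[-2, 7], [-1, 3]]
... * rho(a^-1) = [[1, -3], [-1, 4]]  ->  [[-9, 34], [-4, 15]]
... * rho(b) = [[-1, -1], [3, 2]]  ->  [[111, 77], [49, 34]]
... * rho(a) = [[4, 3], [1, 1]]  ->  [[521, 410], [230, 181]]
... * rho(a) = [[4, 3], [1, 1]]  ->  [[2494, 1973], [1101, 871]]
... * rho(b) = [[-1, -1], [3, 2]]  ->  [[3425, 1452], [1512, 641]]
... * rho(b) = [[-1, -1], [3, 2]]  ->  [[931, -521], [411, -230]]
... * rho(a^-1) = [[1, -3], [-1, 4]]  ->  [[1452, -4877], [641, -2153]]
... * rho(b) = [[-1, -1], [3, 2]]  ->  [[-16083, -11206], [-7100, -4947]]
tr = -16083 + -4947 = -21030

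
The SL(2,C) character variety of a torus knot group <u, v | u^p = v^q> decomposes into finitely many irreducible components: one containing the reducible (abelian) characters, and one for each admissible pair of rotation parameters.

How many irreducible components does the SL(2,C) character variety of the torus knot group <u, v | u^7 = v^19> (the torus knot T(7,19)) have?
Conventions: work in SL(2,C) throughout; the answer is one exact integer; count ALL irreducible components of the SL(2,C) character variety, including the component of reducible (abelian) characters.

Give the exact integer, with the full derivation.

For T(7,19): irreducibility forces the central element u^7 = v^19 to one of +I, -I.
This locks tr(u) to 2*cos(pi*alpha/7), alpha in 1..6, and tr(v) to 2*cos(pi*beta/19), beta in 1..18, on each component of irreducible characters.
The two central values (-1)^alpha I and (-1)^beta I must be the same matrix, so alpha and beta share a parity.
count pairs: odd alpha (3 choices) x odd beta (9), plus even alpha (3) x even beta (9): 3*9 + 3*9 = 54.
components with irreducible characters: 54; plus the single component of reducible (abelian) characters: total 55.

55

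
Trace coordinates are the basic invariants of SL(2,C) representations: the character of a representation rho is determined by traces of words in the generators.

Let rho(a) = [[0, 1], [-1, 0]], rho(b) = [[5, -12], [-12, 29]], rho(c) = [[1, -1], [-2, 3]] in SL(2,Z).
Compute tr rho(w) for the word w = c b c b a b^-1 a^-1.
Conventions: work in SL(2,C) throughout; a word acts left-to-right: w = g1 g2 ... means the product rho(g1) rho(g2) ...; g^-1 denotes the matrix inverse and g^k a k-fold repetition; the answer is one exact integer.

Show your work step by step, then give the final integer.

556510

rho(c) = [[1, -1], [-2, 3]]
... * rho(b) = [[5, -12], [-12, 29]]  ->  [[17, -41], [-46, 111]]
... * rho(c) = [[1, -1], [-2, 3]]  ->  [[99, -140], [-268, 379]]
... * rho(b) = [[5, -12], [-12, 29]]  ->  [[2175, -5248], [-5888, 14207]]
... * rho(a) = [[0, 1], [-1, 0]]  ->  [[5248, 2175], [-14207, -5888]]
... * rho(b^-1) = [[29, 12], [12, 5]]  ->  [[178292, 73851], [-482659, -199924]]
... * rho(a^-1) = [[0, -1], [1, 0]]  ->  [[73851, -178292], [-199924, 482659]]
tr = 73851 + 482659 = 556510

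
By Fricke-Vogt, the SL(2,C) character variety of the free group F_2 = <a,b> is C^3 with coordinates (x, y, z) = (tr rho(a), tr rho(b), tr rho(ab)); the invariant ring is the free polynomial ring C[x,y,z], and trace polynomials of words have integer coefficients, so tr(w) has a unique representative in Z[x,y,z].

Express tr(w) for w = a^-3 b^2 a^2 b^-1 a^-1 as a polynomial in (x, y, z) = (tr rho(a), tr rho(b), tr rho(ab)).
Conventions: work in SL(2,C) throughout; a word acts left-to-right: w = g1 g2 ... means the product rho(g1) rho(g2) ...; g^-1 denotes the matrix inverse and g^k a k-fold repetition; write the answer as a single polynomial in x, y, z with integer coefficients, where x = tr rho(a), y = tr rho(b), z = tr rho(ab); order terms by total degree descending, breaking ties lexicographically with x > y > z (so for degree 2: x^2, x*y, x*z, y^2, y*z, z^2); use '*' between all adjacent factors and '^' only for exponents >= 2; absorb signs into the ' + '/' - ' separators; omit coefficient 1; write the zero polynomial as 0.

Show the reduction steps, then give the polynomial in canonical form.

-x^5*y^2*z + x^6*y + x^4*y^3 + x^4*y*z^2 + 2*x^3*y^2*z - 6*x^4*y - 2*x^2*y^3 - 2*x^2*y*z^2 + 9*x^2*y - x*z - y

reduce: tr(b^2) = tr(b) tr(b) - tr(1)   [square of b] = y^2 - 2
tr(b^2 a) = tr(b) tr(a b) - tr(a)   [square of b] = y*z - x
tr(b^2 a^-1) = tr(b^2) tr(a) - tr(b^2 a)   [inverse elimination on a] = x*y^2 - y*z - x
tr(a^-2 b^2) = tr(b^2 a^-1) tr(a) - tr(b^2)   [inverse elimination on a] = x^2*y^2 - x*y*z - x^2 - y^2 + 2
tr(b a^2 b) = tr(a) tr(b^2 a) - tr(b^2)   [square of a] = x*y*z - x^2 - y^2 + 2
tr(b a^2) = tr(a) tr(b a) - tr(b)   [square of a] = x*z - y
reduce: tr(b^2 a^2 b) = tr(b) tr(b a^2 b) - tr(b a^2)   [square of b] = x*y^2*z - x^2*y - y^3 - x*z + 3*y
tr(b a b a) = tr(a b) tr(a b) - tr(1)   [split at a repeated a] = z^2 - 2
reduce: tr(a^2 b a b) = tr(a) tr(b a b a) - tr(b a b)   [square of a] = x*z^2 - y*z - x
reduce: tr(a^2 b a) = tr(a) tr(b a^2) - tr(b a)   [square of a] = x^2*z - x*y - z
reduce: tr(b^2 a^2 b a) = tr(b) tr(a^2 b a b) - tr(a^2 b a)   [square of b] = x*y*z^2 - x^2*z - y^2*z + z
tr(b^2 a^2 b a^-1) = tr(b^2 a^2 b) tr(a) - tr(b^2 a^2 b a)   [inverse elimination on a] = x^2*y^2*z - x^3*y - x*y^3 - x*y*z^2 + y^2*z + 3*x*y - z
reduce: tr(a^-1 b^2 a^2 b a^-1) = tr(b^2 a^2 b a^-1) tr(a) - tr(b^2 a^2 b)   [inverse elimination on a] = x^3*y^2*z - x^4*y - x^2*y^3 - x^2*y*z^2 + 4*x^2*y + y^3 - 3*y
tr(a^-3 b^2 a^2 b) = tr(a^-1 b^2 a^2 b a^-1) tr(a) - tr(a^-1 b^2 a^2 b)   [inverse elimination on a] = x^4*y^2*z - x^5*y - x^3*y^3 - x^3*y*z^2 - x^2*y^2*z + 5*x^3*y + 2*x*y^3 + x*y*z^2 - y^2*z - 6*x*y + z
so tr(a^-4 b^2 a^2 b) = tr(a^-3 b^2 a^2 b) tr(a) - tr(a^-3 b^2 a^2 b a)   [inverse elimination on a] = x^5*y^2*z - x^6*y - x^4*y^3 - x^4*y*z^2 - 2*x^3*y^2*z + 6*x^4*y + 3*x^2*y^3 + 2*x^2*y*z^2 - x*y^2*z - 10*x^2*y - y^3 + x*z + 3*y
tr(a^-3 b^2 a^2 b^-1 a^-1) = tr(a^-4 b^2 a^2) tr(b) - tr(a^-4 b^2 a^2 b)   [inverse elimination on b] = -x^5*y^2*z + x^6*y + x^4*y^3 + x^4*y*z^2 + 2*x^3*y^2*z - 6*x^4*y - 2*x^2*y^3 - 2*x^2*y*z^2 + 9*x^2*y - x*z - y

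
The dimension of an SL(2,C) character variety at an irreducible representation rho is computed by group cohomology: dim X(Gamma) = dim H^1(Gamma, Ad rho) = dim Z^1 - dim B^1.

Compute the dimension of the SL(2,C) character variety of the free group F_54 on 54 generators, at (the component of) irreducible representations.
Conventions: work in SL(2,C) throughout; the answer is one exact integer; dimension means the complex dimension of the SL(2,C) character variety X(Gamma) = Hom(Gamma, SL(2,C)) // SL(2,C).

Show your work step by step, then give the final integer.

Gamma = F_54 has 54 generators and no relators.
A cocycle picks one sl_2 vector per generator freely, giving dim Z^1 = 3*54 = 162.
dim B^1 = 3: the coboundary map is injective because an irreducible image has centralizer 0 in sl_2.
dim X = dim H^1 = dim Z^1 - dim B^1 = 162 - 3 = 159.

159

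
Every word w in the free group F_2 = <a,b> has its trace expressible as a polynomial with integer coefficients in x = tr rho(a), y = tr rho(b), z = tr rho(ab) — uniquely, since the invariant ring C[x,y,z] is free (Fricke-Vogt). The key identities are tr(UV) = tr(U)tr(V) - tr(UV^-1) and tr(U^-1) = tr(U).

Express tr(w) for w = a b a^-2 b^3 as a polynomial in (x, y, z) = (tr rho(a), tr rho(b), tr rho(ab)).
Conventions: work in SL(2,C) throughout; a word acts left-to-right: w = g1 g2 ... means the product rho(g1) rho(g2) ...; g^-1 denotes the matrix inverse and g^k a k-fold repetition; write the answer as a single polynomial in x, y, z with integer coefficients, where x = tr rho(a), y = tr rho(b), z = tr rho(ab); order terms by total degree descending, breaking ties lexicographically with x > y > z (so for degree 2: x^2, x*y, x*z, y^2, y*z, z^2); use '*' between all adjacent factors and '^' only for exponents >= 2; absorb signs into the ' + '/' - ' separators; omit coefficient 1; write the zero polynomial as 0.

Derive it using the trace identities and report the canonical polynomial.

tr(a b^2) = tr(b) tr(a b) - tr(a)   [square of b] = y*z - x
tr(b^2 a b) = tr(b) tr(a b^2) - tr(a b)   [square of b] = y^2*z - x*y - z
tr(b^3 a b) = tr(b) tr(b^2 a b) - tr(b^2 a)   [square of b] = y^3*z - x*y^2 - 2*y*z + x
tr(a b a b) = tr(b a) tr(b a) - tr(1)   [split at a repeated b] = z^2 - 2
tr(a b a) = tr(a) tr(b a) - tr(b)   [square of a] = x*z - y
tr(a b a b^2) = tr(b) tr(a b a b) - tr(a b a)   [square of b] = y*z^2 - x*z - y
tr(b^3 a b a) = tr(b) tr(a b a b^2) - tr(a b a b)   [square of b] = y^2*z^2 - x*y*z - y^2 - z^2 + 2
tr(b^3 a b a^-1) = tr(b^3 a b) tr(a) - tr(b^3 a b a)   [inverse elimination on a] = x*y^3*z - x^2*y^2 - y^2*z^2 - x*y*z + x^2 + y^2 + z^2 - 2
tr(a b a^-2 b^3) = tr(b^3 a b a^-1) tr(a) - tr(b^3 a b)   [inverse elimination on a] = x^2*y^3*z - x^3*y^2 - x*y^2*z^2 - x^2*y*z - y^3*z + x^3 + 2*x*y^2 + x*z^2 + 2*y*z - 3*x

x^2*y^3*z - x^3*y^2 - x*y^2*z^2 - x^2*y*z - y^3*z + x^3 + 2*x*y^2 + x*z^2 + 2*y*z - 3*x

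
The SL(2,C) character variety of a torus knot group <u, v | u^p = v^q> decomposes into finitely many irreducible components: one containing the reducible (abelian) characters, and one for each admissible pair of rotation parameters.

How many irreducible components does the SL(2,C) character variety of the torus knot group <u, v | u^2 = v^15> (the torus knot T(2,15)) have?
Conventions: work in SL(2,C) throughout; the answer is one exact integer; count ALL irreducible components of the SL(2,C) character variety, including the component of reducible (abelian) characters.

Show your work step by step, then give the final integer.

8

In the torus knot group T(2,15), u^2 = v^15 is central, so an irreducible representation sends it to +I or -I (Schur).
On an irreducible component, tr(u) is locked at 2*cos(pi*alpha/2) for some alpha in 1..1, and tr(v) at 2*cos(pi*beta/15) for some beta in 1..14.
u^2 = (-1)^alpha I and v^15 = (-1)^beta I must agree, so alpha and beta have equal parity.
Counting: 1 odd alphas x 7 odd betas + 0 even alphas x 7 even betas = 7 + 0 = 7.
That is 7 components of irreducible characters, and with the reducible (abelian) component the total is 8.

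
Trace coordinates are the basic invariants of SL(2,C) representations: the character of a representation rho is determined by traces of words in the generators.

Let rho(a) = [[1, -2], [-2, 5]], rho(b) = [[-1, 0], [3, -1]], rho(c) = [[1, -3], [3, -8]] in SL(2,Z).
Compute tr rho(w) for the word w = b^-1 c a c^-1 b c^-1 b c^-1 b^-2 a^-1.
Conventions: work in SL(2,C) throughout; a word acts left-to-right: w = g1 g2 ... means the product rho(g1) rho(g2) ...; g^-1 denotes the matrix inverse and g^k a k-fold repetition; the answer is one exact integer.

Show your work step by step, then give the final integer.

-47288

rho(b^-1) = [[-1, 0], [-3, -1]]
... * rho(c) = [[1, -3], [3, -8]]  ->  [[-1, 3], [-6, 17]]
... * rho(a) = [[1, -2], [-2, 5]]  ->  [[-7, 17], [-40, 97]]
... * rho(c^-1) = [[-8, 3], [-3, 1]]  ->  [[5, -4], [29, -23]]
... * rho(b) = [[-1, 0], [3, -1]]  ->  [[-17, 4], [-98, 23]]
... * rho(c^-1) = [[-8, 3], [-3, 1]]  ->  [[124, -47], [715, -271]]
... * rho(b) = [[-1, 0], [3, -1]]  ->  [[-265, 47], [-1528, 271]]
... * rho(c^-1) = [[-8, 3], [-3, 1]]  ->  [[1979, -748], [11411, -4313]]
... * rho(b^-1) = [[-1, 0], [-3, -1]]  ->  [[265, 748], [1528, 4313]]
... * rho(b^-1) = [[-1, 0], [-3, -1]]  ->  [[-2509, -748], [-14467, -4313]]
... * rho(a^-1) = [[5, 2], [2, 1]]  ->  [[-14041, -5766], [-80961, -33247]]
tr = -14041 + -33247 = -47288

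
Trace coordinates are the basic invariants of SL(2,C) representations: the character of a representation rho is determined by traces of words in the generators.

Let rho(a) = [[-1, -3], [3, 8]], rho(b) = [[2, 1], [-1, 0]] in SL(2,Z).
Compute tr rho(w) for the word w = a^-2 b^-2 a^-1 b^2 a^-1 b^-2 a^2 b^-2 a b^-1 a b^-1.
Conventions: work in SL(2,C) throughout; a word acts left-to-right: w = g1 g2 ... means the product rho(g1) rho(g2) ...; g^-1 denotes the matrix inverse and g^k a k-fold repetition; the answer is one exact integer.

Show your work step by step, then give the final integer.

-1155535

rho(a^-1) = [[8, 3], [-3, -1]]
... * rho(a^-1) = [[8, 3], [-3, -1]]  ->  [[55, 21], [-21, -8]]
... * rho(b^-1) = [[0, -1], [1, 2]]  ->  [[21, -13], [-8, 5]]
... * rho(b^-1) = [[0, -1], [1, 2]]  ->  [[-13, -47], [5, 18]]
... * rho(a^-1) = [[8, 3], [-3, -1]]  ->  [[37, 8], [-14, -3]]
... * rho(b) = [[2, 1], [-1, 0]]  ->  [[66, 37], [-25, -14]]
... * rho(b) = [[2, 1], [-1, 0]]  ->  [[95, 66], [-36, -25]]
... * rho(a^-1) = [[8, 3], [-3, -1]]  ->  [[562, 219], [-213, -83]]
... * rho(b^-1) = [[0, -1], [1, 2]]  ->  [[219, -124], [-83, 47]]
... * rho(b^-1) = [[0, -1], [1, 2]]  ->  [[-124, -467], [47, 177]]
... * rho(a) = [[-1, -3], [3, 8]]  ->  [[-1277, -3364], [484, 1275]]
... * rho(a) = [[-1, -3], [3, 8]]  ->  [[-8815, -23081], [3341, 8748]]
... * rho(b^-1) = [[0, -1], [1, 2]]  ->  [[-23081, -37347], [8748, 14155]]
... * rho(b^-1) = [[0, -1], [1, 2]]  ->  [[-37347, -51613], [14155, 19562]]
... * rho(a) = [[-1, -3], [3, 8]]  ->  [[-117492, -300863], [44531, 114031]]
... * rho(b^-1) = [[0, -1], [1, 2]]  ->  [[-300863, -484234], [114031, 183531]]
... * rho(a) = [[-1, -3], [3, 8]]  ->  [[-1151839, -2971283], [436562, 1126155]]
... * rho(b^-1) = [[0, -1], [1, 2]]  ->  [[-2971283, -4790727], [1126155, 1815748]]
tr = -2971283 + 1815748 = -1155535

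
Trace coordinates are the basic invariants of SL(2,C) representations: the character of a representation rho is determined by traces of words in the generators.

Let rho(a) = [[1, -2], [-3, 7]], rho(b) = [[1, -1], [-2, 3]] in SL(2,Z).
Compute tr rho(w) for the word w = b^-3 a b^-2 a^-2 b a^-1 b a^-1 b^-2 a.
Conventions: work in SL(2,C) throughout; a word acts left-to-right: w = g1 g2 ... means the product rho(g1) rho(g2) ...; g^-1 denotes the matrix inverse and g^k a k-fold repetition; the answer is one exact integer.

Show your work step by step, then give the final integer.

rho(b^-1) = [[3, 1], [2, 1]]
... * rho(b^-1) = [[3, 1], [2, 1]]  ->  [[11, 4], [8, 3]]
... * rho(b^-1) = [[3, 1], [2, 1]]  ->  [[41, 15], [30, 11]]
... * rho(a) = [[1, -2], [-3, 7]]  ->  [[-4, 23], [-3, 17]]
... * rho(b^-1) = [[3, 1], [2, 1]]  ->  [[34, 19], [25, 14]]
... * rho(b^-1) = [[3, 1], [2, 1]]  ->  [[140, 53], [103, 39]]
... * rho(a^-1) = [[7, 2], [3, 1]]  ->  [[1139, 333], [838, 245]]
... * rho(a^-1) = [[7, 2], [3, 1]]  ->  [[8972, 2611], [6601, 1921]]
... * rho(b) = [[1, -1], [-2, 3]]  ->  [[3750, -1139], [2759, -838]]
... * rho(a^-1) = [[7, 2], [3, 1]]  ->  [[22833, 6361], [16799, 4680]]
... * rho(b) = [[1, -1], [-2, 3]]  ->  [[10111, -3750], [7439, -2759]]
... * rho(a^-1) = [[7, 2], [3, 1]]  ->  [[59527, 16472], [43796, 12119]]
... * rho(b^-1) = [[3, 1], [2, 1]]  ->  [[211525, 75999], [155626, 55915]]
... * rho(b^-1) = [[3, 1], [2, 1]]  ->  [[786573, 287524], [578708, 211541]]
... * rho(a) = [[1, -2], [-3, 7]]  ->  [[-75999, 439522], [-55915, 323371]]
tr = -75999 + 323371 = 247372

247372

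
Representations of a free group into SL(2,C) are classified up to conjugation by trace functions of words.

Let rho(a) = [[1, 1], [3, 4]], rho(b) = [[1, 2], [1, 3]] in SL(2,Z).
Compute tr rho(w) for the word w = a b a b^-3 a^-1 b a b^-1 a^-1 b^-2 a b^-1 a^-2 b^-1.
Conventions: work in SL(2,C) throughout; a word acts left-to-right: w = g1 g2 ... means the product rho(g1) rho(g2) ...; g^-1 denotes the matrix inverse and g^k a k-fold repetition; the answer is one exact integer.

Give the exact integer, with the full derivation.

rho(a) = [[1, 1], [3, 4]]
... * rho(b) = [[1, 2], [1, 3]]  ->  [[2, 5], [7, 18]]
... * rho(a) = [[1, 1], [3, 4]]  ->  [[17, 22], [61, 79]]
... * rho(b^-1) = [[3, -2], [-1, 1]]  ->  [[29, -12], [104, -43]]
... * rho(b^-1) = [[3, -2], [-1, 1]]  ->  [[99, -70], [355, -251]]
... * rho(b^-1) = [[3, -2], [-1, 1]]  ->  [[367, -268], [1316, -961]]
... * rho(a^-1) = [[4, -1], [-3, 1]]  ->  [[2272, -635], [8147, -2277]]
... * rho(b) = [[1, 2], [1, 3]]  ->  [[1637, 2639], [5870, 9463]]
... * rho(a) = [[1, 1], [3, 4]]  ->  [[9554, 12193], [34259, 43722]]
... * rho(b^-1) = [[3, -2], [-1, 1]]  ->  [[16469, -6915], [59055, -24796]]
... * rho(a^-1) = [[4, -1], [-3, 1]]  ->  [[86621, -23384], [310608, -83851]]
... * rho(b^-1) = [[3, -2], [-1, 1]]  ->  [[283247, -196626], [1015675, -705067]]
... * rho(b^-1) = [[3, -2], [-1, 1]]  ->  [[1046367, -763120], [3752092, -2736417]]
... * rho(a) = [[1, 1], [3, 4]]  ->  [[-1242993, -2006113], [-4457159, -7193576]]
... * rho(b^-1) = [[3, -2], [-1, 1]]  ->  [[-1722866, 479873], [-6177901, 1720742]]
... * rho(a^-1) = [[4, -1], [-3, 1]]  ->  [[-8331083, 2202739], [-29873830, 7898643]]
... * rho(a^-1) = [[4, -1], [-3, 1]]  ->  [[-39932549, 10533822], [-143191249, 37772473]]
... * rho(b^-1) = [[3, -2], [-1, 1]]  ->  [[-130331469, 90398920], [-467346220, 324154971]]
tr = -130331469 + 324154971 = 193823502

193823502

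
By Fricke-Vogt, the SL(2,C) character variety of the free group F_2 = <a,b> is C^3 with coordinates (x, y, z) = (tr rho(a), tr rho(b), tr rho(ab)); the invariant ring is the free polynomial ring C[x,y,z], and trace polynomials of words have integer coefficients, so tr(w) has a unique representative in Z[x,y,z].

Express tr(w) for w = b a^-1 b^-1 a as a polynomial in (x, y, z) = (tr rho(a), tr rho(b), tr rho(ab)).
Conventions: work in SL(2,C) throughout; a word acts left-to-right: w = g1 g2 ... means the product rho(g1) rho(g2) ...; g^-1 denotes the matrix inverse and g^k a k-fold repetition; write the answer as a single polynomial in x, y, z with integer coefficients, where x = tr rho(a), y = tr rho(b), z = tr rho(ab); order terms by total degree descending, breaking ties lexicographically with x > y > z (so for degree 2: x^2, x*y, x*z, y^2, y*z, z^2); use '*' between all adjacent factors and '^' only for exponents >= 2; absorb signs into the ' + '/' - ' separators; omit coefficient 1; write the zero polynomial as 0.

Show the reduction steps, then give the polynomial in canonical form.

use: tr(b a b) = tr(b)*tr(a b) - tr(a)  (reduce the b square) = y*z - x
apply: tr(b a b a) = tr(b a)*tr(b a) - tr(1)  (split on b) = z^2 - 2
tr(a b a^-1 b) = tr(b a b)*tr(a) - tr(b a b a)  (eliminate a^-1) = x*y*z - x^2 - z^2 + 2
apply: tr(b a^-1 b^-1 a) = tr(a b a^-1)*tr(b) - tr(a b a^-1 b)  (eliminate b^-1) = -x*y*z + x^2 + y^2 + z^2 - 2

-x*y*z + x^2 + y^2 + z^2 - 2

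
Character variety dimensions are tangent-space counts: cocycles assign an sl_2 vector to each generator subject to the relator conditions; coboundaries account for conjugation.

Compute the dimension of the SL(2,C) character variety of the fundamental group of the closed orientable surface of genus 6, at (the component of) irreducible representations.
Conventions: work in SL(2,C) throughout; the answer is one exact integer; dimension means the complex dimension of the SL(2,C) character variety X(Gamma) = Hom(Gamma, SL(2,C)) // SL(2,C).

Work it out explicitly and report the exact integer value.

30

Gamma = pi_1(Sigma_6) = < a_1, b_1, ..., a_6, b_6 | prod [a_i, b_i] > has 2g = 12 generators and 1 relator.
A cocycle assigns one sl_2 vector per generator subject to the relator condition d_2(z) = 0: dim of the unconstrained space is 3*2g = 36.
d_2 is surjective at irreducible rho (its cokernel H^2 is dual to H^0 = 0), so dim Z^1 = 36 - 3 = 33.
dim B^1 = 3 (coboundaries, injective at irreducible rho).
Hence dim X = 33 - 3 = 30.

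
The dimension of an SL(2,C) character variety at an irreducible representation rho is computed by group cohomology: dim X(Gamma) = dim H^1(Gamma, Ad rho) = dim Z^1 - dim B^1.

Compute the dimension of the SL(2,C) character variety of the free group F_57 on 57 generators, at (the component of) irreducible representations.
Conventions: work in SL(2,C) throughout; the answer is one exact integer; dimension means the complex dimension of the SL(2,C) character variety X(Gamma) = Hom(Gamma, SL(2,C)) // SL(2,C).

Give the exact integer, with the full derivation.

Gamma = F_57 has 57 generators and no relators.
So Z^1 = (sl_2)^57 in full: dim Z^1 = 171.
At an irreducible rho the centralizer of the image in sl_2 is 0, so the coboundary map sl_2 -> Z^1 is injective: dim B^1 = 3.
dim X = dim H^1 = dim Z^1 - dim B^1 = 171 - 3 = 168.

168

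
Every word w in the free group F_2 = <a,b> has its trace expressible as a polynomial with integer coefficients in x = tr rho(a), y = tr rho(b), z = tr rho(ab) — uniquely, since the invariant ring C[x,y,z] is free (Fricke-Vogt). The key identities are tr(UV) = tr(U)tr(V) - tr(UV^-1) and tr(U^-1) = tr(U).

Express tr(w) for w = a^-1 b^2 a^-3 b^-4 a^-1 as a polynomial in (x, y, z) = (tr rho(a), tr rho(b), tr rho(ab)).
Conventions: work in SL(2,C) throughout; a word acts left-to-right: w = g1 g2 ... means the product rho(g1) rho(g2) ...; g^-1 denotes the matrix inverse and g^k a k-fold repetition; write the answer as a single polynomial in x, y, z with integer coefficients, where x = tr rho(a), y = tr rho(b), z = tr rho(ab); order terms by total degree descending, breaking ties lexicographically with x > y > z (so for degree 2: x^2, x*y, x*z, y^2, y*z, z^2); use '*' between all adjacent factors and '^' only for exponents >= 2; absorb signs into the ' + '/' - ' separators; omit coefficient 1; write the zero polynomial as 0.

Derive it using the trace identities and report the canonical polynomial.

x^4*y^5*z - x^5*y^4 - x^3*y^6 - x^3*y^4*z^2 - 2*x^4*y^3*z - x^2*y^5*z + 2*x^5*y^2 + 7*x^3*y^4 + 2*x^3*y^2*z^2 + x*y^6 + x*y^4*z^2 + x^4*y*z + 2*x^2*y^3*z - x^5 - 11*x^3*y^2 - 6*x*y^4 - 2*x*y^2*z^2 - 3*x^2*y*z + 5*x^3 + 10*x*y^2 + y*z - 5*x

and trace(a^-1) = trace(a) = x
next, trace(b^2 a) = trace(b)*trace(a b) - trace(a)  (reduce the b square) = y*z - x
trace(b^2) = trace(b)*trace(b) - trace(1)  (reduce the b square) = y^2 - 2
trace(a b^2 a) = trace(a)*trace(b^2 a) - trace(b^2)  (reduce the a square) = x*y*z - x^2 - y^2 + 2
trace(a b a b) = trace(a b)*trace(a b) - trace(1)  (split on a) = z^2 - 2
next, trace(a b a) = trace(a)*trace(b a) - trace(b)  (reduce the a square) = x*z - y
trace(a b^2 a b) = trace(b)*trace(a b a b) - trace(a b a)  (reduce the b square) = y*z^2 - x*z - y
and trace(b^2 a b^-1 a) = trace(a b^2 a)*trace(b) - trace(a b^2 a b)  (eliminate b^-1) = x*y^2*z - x^2*y - y^3 - y*z^2 + x*z + 3*y
and trace(b^-1 a^-1 b^2 a) = trace(b^2 a b^-1)*trace(a) - trace(b^2 a b^-1 a)  (eliminate a^-1) = -x*y^2*z + x^2*y + y^3 + y*z^2 - 3*y
and trace(b^-2 a^-1 b^2 a) = trace(b^-1 a^-1 b^2 a)*trace(b) - trace(b^-1 a^-1 b^2 a b)  (eliminate b^-1) = -x*y^3*z + x^2*y^2 + y^4 + y^2*z^2 - 4*y^2 + 2
next, trace(a^-1 b^-2 a^-1 b^2) = trace(b^-2 a^-1 b^2)*trace(a) - trace(b^-2 a^-1 b^2 a)  (eliminate a^-1) = x*y^3*z - x^2*y^2 - y^4 - y^2*z^2 + x^2 + 4*y^2 - 2
and trace(b^-2 a^-1 b^2 a^-2) = trace(a^-1 b^-2 a^-1 b^2)*trace(a) - trace(a^-1 b^-2 a^-1 b^2 a)  (eliminate a^-1) = x^2*y^3*z - x^3*y^2 - x*y^4 - x*y^2*z^2 + x^3 + 4*x*y^2 - 3*x
trace(b^2 a^-1) = trace(b^2)*trace(a) - trace(b^2 a)  (eliminate a^-1) = x*y^2 - y*z - x
and trace(a^-1 b^2 a^-1) = trace(b^2 a^-1)*trace(a) - trace(b^2)  (eliminate a^-1) = x^2*y^2 - x*y*z - x^2 - y^2 + 2
trace(b^3) = trace(b)*trace(b^2) - trace(b)  (reduce the b square) = y^3 - 3*y
next, trace(b^3 a) = trace(b)*trace(b a b) - trace(b a)  (reduce the b square) = y^2*z - x*y - z
trace(b^2 a^-1 b) = trace(b^3)*trace(a) - trace(b^3 a)  (eliminate a^-1) = x*y^3 - y^2*z - 2*x*y + z
next, trace(b^2 a^-1 b a) = trace(b a b^2)*trace(a) - trace(b a b^2 a)  (eliminate a^-1) = x*y^2*z - x^2*y - y*z^2 + y
trace(a^-1 b^2 a^-1 b) = trace(b^2 a^-1 b)*trace(a) - trace(b^2 a^-1 b a)  (eliminate a^-1) = x^2*y^3 - 2*x*y^2*z - x^2*y + y*z^2 + x*z - y
trace(b^-1 a^-1 b^2 a^-1) = trace(a^-1 b^2 a^-1)*trace(b) - trace(a^-1 b^2 a^-1 b)  (eliminate b^-1) = x*y^2*z - y^3 - y*z^2 - x*z + 3*y
next, trace(a^-1 b) = trace(b)*trace(a) - trace(b a)  (eliminate a^-1) = x*y - z
trace(b^-1 a^-1 b^2 a^-2) = trace(b^-1 a^-1 b^2 a^-1)*trace(a) - trace(b^-1 a^-1 b^2)  (eliminate a^-1) = x^2*y^2*z - x*y^3 - x*y*z^2 - x^2*z + 2*x*y + z
trace(a^-1 b^2 a^-2 b^-3) = trace(b^-2 a^-1 b^2 a^-2)*trace(b) - trace(b^-2 a^-1 b^2 a^-2 b)  (eliminate b^-1) = x^2*y^4*z - x^3*y^3 - x*y^5 - x*y^3*z^2 - x^2*y^2*z + x^3*y + 5*x*y^3 + x*y*z^2 + x^2*z - 5*x*y - z
trace(a^-2 b^-3 a^-2 b^2) = trace(a^-1 b^2 a^-2 b^-3)*trace(a) - trace(a^-1 b^2 a^-2 b^-3 a)  (eliminate a^-1) = x^3*y^4*z - x^4*y^3 - x^2*y^5 - x^2*y^3*z^2 - x^3*y^2*z + x^4*y + 5*x^2*y^3 + x^2*y*z^2 + x^3*z - 5*x^2*y - 2*x*z + y
trace(a^-2) = trace(a^-1)*trace(a) - trace(1)  (eliminate a^-1) = x^2 - 2
trace(a^-2 b^2 a b^-1) = trace(b^2 a b^-1 a^-1)*trace(a) - trace(b^2 a b^-1)  (eliminate a^-1) = -x^2*y^2*z + x^3*y + x*y^3 + x*y*z^2 - 3*x*y - z
next, trace(b^-2 a^-2 b^2 a) = trace(a^-2 b^2 a b^-1)*trace(b) - trace(a^-2 b^2 a)  (eliminate b^-1) = -x^2*y^3*z + x^3*y^2 + x*y^4 + x*y^2*z^2 - 4*x*y^2 + x
next, trace(b^-2 a^-2 b^2 a^-1) = trace(b^-2 a^-2 b^2)*trace(a) - trace(b^-2 a^-2 b^2 a)  (eliminate a^-1) = x^2*y^3*z - x^3*y^2 - x*y^4 - x*y^2*z^2 + x^3 + 4*x*y^2 - 3*x
next, trace(b^-1 a^-2 b^2 a^-1) = trace(b^2 a^-1 b^-1 a^-1)*trace(a) - trace(b^2 a^-1 b^-1)  (eliminate a^-1) = x^2*y^2*z - x*y^3 - x*y*z^2 - x^2*z + 2*x*y + z
next, trace(a^-1 b^-3 a^-2 b^2) = trace(b^-2 a^-2 b^2 a^-1)*trace(b) - trace(b^-2 a^-2 b^2 a^-1 b)  (eliminate b^-1) = x^2*y^4*z - x^3*y^3 - x*y^5 - x*y^3*z^2 - x^2*y^2*z + x^3*y + 5*x*y^3 + x*y*z^2 + x^2*z - 5*x*y - z
trace(b^-3 a^-2 b^2 a^-3) = trace(a^-2 b^-3 a^-2 b^2)*trace(a) - trace(a^-2 b^-3 a^-2 b^2 a)  (eliminate a^-1) = x^4*y^4*z - x^5*y^3 - x^3*y^5 - x^3*y^3*z^2 - x^4*y^2*z - x^2*y^4*z + x^5*y + 6*x^3*y^3 + x^3*y*z^2 + x*y^5 + x*y^3*z^2 + x^4*z + x^2*y^2*z - 6*x^3*y - 5*x*y^3 - x*y*z^2 - 3*x^2*z + 6*x*y + z
next, trace(a^-2 b^-2 a^-2 b^2) = trace(a^-1 b^2 a^-2 b^-2)*trace(a) - trace(a^-1 b^2 a^-2 b^-2 a)  (eliminate a^-1) = x^3*y^3*z - x^4*y^2 - x^2*y^4 - x^2*y^2*z^2 + x^4 + 4*x^2*y^2 - 4*x^2 + 2
next, trace(b^-2 a^-2 b^2 a^-3) = trace(a^-2 b^-2 a^-2 b^2)*trace(a) - trace(a^-2 b^-2 a^-2 b^2 a)  (eliminate a^-1) = x^4*y^3*z - x^5*y^2 - x^3*y^4 - x^3*y^2*z^2 - x^2*y^3*z + x^5 + 5*x^3*y^2 + x*y^4 + x*y^2*z^2 - 5*x^3 - 4*x*y^2 + 5*x
next, trace(a^-1 b^2 a^-3 b^-4 a^-1) = trace(b^-3 a^-2 b^2 a^-3)*trace(b) - trace(b^-3 a^-2 b^2 a^-3 b)  (eliminate b^-1) = x^4*y^5*z - x^5*y^4 - x^3*y^6 - x^3*y^4*z^2 - 2*x^4*y^3*z - x^2*y^5*z + 2*x^5*y^2 + 7*x^3*y^4 + 2*x^3*y^2*z^2 + x*y^6 + x*y^4*z^2 + x^4*y*z + 2*x^2*y^3*z - x^5 - 11*x^3*y^2 - 6*x*y^4 - 2*x*y^2*z^2 - 3*x^2*y*z + 5*x^3 + 10*x*y^2 + y*z - 5*x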